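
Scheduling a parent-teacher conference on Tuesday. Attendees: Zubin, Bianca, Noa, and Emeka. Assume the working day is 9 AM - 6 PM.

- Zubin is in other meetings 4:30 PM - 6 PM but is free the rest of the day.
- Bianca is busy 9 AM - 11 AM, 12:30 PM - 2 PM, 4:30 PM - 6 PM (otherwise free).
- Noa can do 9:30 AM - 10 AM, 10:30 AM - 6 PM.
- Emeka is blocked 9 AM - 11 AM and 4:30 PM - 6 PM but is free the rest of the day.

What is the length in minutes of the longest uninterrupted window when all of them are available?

Zubin free: 09:00-16:30 (invert busy blocks within the working day).
Bianca free: 11:00-12:30, 14:00-16:30 (invert busy blocks within the working day).
Noa free: 09:30-10:00, 10:30-18:00.
Emeka free: 11:00-16:30 (invert busy blocks within the working day).
Zubin ∩ Bianca: 11:00-12:30, 14:00-16:30.
Zubin ∩ Bianca ∩ Noa: 11:00-12:30, 14:00-16:30.
Zubin ∩ Bianca ∩ Noa ∩ Emeka: 11:00-12:30, 14:00-16:30.
The longest is 14:00-16:30 at 150 minutes.

150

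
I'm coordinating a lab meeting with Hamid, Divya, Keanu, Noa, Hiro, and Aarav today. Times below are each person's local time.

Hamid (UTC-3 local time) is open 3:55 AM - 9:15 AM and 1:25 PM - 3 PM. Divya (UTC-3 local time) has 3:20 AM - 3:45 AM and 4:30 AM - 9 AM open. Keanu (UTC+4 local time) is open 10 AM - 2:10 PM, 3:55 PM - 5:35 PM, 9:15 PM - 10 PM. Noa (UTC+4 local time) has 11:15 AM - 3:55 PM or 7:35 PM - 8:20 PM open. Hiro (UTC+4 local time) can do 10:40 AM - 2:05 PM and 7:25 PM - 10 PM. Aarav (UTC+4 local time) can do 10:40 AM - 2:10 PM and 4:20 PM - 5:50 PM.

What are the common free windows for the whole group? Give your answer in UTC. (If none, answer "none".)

Hamid in UTC: 06:55-12:15, 16:25-18:00 (add 3h to convert from UTC-3).
Divya in UTC: 06:20-06:45, 07:30-12:00 (add 3h to convert from UTC-3).
Keanu in UTC: 06:00-10:10, 11:55-13:35, 17:15-18:00 (subtract 4h to convert from UTC+4).
Noa in UTC: 07:15-11:55, 15:35-16:20 (subtract 4h to convert from UTC+4).
Hiro in UTC: 06:40-10:05, 15:25-18:00 (subtract 4h to convert from UTC+4).
Aarav in UTC: 06:40-10:10, 12:20-13:50 (subtract 4h to convert from UTC+4).
Hamid ∩ Divya: 07:30-12:00.
Hamid ∩ Divya ∩ Keanu: 07:30-10:10, 11:55-12:00.
Hamid ∩ Divya ∩ Keanu ∩ Noa: 07:30-10:10.
Hamid ∩ Divya ∩ Keanu ∩ Noa ∩ Hiro: 07:30-10:05.
Hamid ∩ Divya ∩ Keanu ∩ Noa ∩ Hiro ∩ Aarav: 07:30-10:05.
So the common availability across everyone is 07:30-10:05.

07:30-10:05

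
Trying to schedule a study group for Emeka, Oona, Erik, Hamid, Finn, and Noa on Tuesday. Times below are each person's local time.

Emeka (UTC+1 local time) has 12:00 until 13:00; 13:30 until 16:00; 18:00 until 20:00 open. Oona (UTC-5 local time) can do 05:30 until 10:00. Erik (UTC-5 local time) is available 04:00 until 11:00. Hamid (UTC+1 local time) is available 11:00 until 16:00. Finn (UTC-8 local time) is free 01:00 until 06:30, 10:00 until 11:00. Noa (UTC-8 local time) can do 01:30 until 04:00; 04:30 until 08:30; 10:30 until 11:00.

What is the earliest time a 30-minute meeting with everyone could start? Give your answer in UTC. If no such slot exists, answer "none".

Emeka in UTC: 11:00-12:00, 12:30-15:00, 17:00-19:00 (subtract 1h to convert from UTC+1).
Oona in UTC: 10:30-15:00 (add 5h to convert from UTC-5).
Erik in UTC: 09:00-16:00 (add 5h to convert from UTC-5).
Hamid in UTC: 10:00-15:00 (subtract 1h to convert from UTC+1).
Finn in UTC: 09:00-14:30, 18:00-19:00 (add 8h to convert from UTC-8).
Noa in UTC: 09:30-12:00, 12:30-16:30, 18:30-19:00 (add 8h to convert from UTC-8).
Emeka ∩ Oona: 11:00-12:00, 12:30-15:00.
Emeka ∩ Oona ∩ Erik: 11:00-12:00, 12:30-15:00.
Emeka ∩ Oona ∩ Erik ∩ Hamid: 11:00-12:00, 12:30-15:00.
Emeka ∩ Oona ∩ Erik ∩ Hamid ∩ Finn: 11:00-12:00, 12:30-14:30.
Emeka ∩ Oona ∩ Erik ∩ Hamid ∩ Finn ∩ Noa: 11:00-12:00, 12:30-14:30.
So the common availability across everyone is 11:00-12:00, 12:30-14:30.
The first common window of at least 30 minutes is 11:00-12:00, so the earliest start is 11:00.

11:00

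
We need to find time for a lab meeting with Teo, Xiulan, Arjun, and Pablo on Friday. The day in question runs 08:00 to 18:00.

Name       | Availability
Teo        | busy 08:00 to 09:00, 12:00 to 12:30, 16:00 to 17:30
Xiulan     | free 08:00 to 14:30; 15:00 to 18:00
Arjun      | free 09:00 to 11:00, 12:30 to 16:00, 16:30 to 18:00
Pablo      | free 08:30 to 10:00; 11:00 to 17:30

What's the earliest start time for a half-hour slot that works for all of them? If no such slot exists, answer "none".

Teo free: 09:00-12:00, 12:30-16:00, 17:30-18:00 (invert busy blocks within the working day).
Xiulan free: 08:00-14:30, 15:00-18:00.
Arjun free: 09:00-11:00, 12:30-16:00, 16:30-18:00.
Pablo free: 08:30-10:00, 11:00-17:30.
Teo ∩ Xiulan: 09:00-12:00, 12:30-14:30, 15:00-16:00, 17:30-18:00.
Teo ∩ Xiulan ∩ Arjun: 09:00-11:00, 12:30-14:30, 15:00-16:00, 17:30-18:00.
Teo ∩ Xiulan ∩ Arjun ∩ Pablo: 09:00-10:00, 12:30-14:30, 15:00-16:00.
The first common window of at least 30 minutes is 09:00-10:00, so the earliest start is 09:00.

09:00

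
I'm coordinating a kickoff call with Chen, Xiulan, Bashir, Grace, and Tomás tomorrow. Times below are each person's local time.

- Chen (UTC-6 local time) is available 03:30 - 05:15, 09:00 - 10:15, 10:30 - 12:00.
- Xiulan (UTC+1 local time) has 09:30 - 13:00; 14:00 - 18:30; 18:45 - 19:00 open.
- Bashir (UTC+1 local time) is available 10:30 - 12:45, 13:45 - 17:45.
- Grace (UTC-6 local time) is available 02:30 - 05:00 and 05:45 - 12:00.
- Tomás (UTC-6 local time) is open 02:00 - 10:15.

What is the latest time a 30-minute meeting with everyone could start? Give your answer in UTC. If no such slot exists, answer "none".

15:45

Chen in UTC: 09:30-11:15, 15:00-16:15, 16:30-18:00 (add 6h to convert from UTC-6).
Xiulan in UTC: 08:30-12:00, 13:00-17:30, 17:45-18:00 (subtract 1h to convert from UTC+1).
Bashir in UTC: 09:30-11:45, 12:45-16:45 (subtract 1h to convert from UTC+1).
Grace in UTC: 08:30-11:00, 11:45-18:00 (add 6h to convert from UTC-6).
Tomás in UTC: 08:00-16:15 (add 6h to convert from UTC-6).
Chen ∩ Xiulan: 09:30-11:15, 15:00-16:15, 16:30-17:30, 17:45-18:00.
Chen ∩ Xiulan ∩ Bashir: 09:30-11:15, 15:00-16:15, 16:30-16:45.
Chen ∩ Xiulan ∩ Bashir ∩ Grace: 09:30-11:00, 15:00-16:15, 16:30-16:45.
Chen ∩ Xiulan ∩ Bashir ∩ Grace ∩ Tomás: 09:30-11:00, 15:00-16:15.
So the common availability across everyone is 09:30-11:00, 15:00-16:15.
The last common window of at least 30 minutes is 15:00-16:15; a 30-minute meeting can start as late as 15:45 and still end by 16:15.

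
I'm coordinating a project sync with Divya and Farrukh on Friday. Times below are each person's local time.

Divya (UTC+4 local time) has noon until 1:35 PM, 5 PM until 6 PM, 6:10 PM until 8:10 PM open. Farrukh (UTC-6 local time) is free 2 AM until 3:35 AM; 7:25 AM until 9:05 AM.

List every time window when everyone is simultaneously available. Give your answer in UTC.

08:00-09:35, 13:25-14:00, 14:10-15:05

Divya in UTC: 08:00-09:35, 13:00-14:00, 14:10-16:10 (subtract 4h to convert from UTC+4).
Farrukh in UTC: 08:00-09:35, 13:25-15:05 (add 6h to convert from UTC-6).
Divya ∩ Farrukh: 08:00-09:35, 13:25-14:00, 14:10-15:05.
Those are the intersection windows.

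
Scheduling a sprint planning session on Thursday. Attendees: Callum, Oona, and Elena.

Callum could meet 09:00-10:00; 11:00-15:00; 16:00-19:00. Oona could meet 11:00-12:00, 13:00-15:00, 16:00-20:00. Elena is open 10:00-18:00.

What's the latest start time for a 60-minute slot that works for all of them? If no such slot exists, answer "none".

Callum ∩ Oona: 11:00-12:00, 13:00-15:00, 16:00-19:00.
Callum ∩ Oona ∩ Elena: 11:00-12:00, 13:00-15:00, 16:00-18:00.
The last common window of at least 60 minutes is 16:00-18:00; a 60-minute meeting can start as late as 17:00 and still end by 18:00.

17:00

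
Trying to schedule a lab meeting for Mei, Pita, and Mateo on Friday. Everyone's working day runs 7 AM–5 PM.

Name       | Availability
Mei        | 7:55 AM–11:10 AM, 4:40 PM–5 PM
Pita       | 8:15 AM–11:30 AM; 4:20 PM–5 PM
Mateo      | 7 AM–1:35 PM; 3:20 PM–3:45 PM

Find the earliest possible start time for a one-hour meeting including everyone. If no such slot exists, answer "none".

Mei ∩ Pita: 08:15-11:10, 16:40-17:00.
Mei ∩ Pita ∩ Mateo: 08:15-11:10.
Those are the intersection windows.
The first common window of at least 60 minutes is 08:15-11:10, so the earliest start is 08:15.

08:15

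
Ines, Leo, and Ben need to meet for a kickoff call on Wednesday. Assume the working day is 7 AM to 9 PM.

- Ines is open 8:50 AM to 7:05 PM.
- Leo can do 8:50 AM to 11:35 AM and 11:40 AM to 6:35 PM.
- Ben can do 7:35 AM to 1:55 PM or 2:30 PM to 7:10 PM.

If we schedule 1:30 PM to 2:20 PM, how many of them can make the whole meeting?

2

Ines and Leo can make the full 13:30-14:20 slot — that's 2.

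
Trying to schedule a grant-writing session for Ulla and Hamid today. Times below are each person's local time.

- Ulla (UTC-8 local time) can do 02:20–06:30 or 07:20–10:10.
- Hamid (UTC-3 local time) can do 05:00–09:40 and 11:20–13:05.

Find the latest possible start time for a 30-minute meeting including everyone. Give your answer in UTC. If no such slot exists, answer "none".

15:35

Ulla in UTC: 10:20-14:30, 15:20-18:10 (add 8h to convert from UTC-8).
Hamid in UTC: 08:00-12:40, 14:20-16:05 (add 3h to convert from UTC-3).
Ulla ∩ Hamid: 10:20-12:40, 14:20-14:30, 15:20-16:05.
The last common window of at least 30 minutes is 15:20-16:05; a 30-minute meeting can start as late as 15:35 and still end by 16:05.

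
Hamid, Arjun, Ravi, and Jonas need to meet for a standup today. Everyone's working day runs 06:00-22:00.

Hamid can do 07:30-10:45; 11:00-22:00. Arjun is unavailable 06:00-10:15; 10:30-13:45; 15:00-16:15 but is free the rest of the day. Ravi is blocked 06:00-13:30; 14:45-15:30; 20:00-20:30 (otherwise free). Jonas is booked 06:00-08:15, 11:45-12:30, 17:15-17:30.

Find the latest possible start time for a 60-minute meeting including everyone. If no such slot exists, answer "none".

Hamid free: 07:30-10:45, 11:00-22:00.
Arjun free: 10:15-10:30, 13:45-15:00, 16:15-22:00 (invert busy blocks within the working day).
Ravi free: 13:30-14:45, 15:30-20:00, 20:30-22:00 (invert busy blocks within the working day).
Jonas free: 08:15-11:45, 12:30-17:15, 17:30-22:00 (invert busy blocks within the working day).
Hamid ∩ Arjun: 10:15-10:30, 13:45-15:00, 16:15-22:00.
Hamid ∩ Arjun ∩ Ravi: 13:45-14:45, 16:15-20:00, 20:30-22:00.
Hamid ∩ Arjun ∩ Ravi ∩ Jonas: 13:45-14:45, 16:15-17:15, 17:30-20:00, 20:30-22:00.
So the common availability across everyone is 13:45-14:45, 16:15-17:15, 17:30-20:00, 20:30-22:00.
The last common window of at least 60 minutes is 20:30-22:00; a 60-minute meeting can start as late as 21:00 and still end by 22:00.

21:00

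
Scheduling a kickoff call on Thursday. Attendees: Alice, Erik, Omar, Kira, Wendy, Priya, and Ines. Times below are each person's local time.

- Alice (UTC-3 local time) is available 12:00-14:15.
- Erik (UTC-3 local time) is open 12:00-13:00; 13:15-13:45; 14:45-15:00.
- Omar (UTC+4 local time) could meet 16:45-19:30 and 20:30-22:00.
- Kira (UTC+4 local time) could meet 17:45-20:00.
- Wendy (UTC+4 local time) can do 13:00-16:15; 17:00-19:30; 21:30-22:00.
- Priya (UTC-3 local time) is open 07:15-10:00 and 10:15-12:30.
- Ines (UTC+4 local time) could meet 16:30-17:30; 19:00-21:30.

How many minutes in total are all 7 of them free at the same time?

30

Alice in UTC: 15:00-17:15 (add 3h to convert from UTC-3).
Erik in UTC: 15:00-16:00, 16:15-16:45, 17:45-18:00 (add 3h to convert from UTC-3).
Omar in UTC: 12:45-15:30, 16:30-18:00 (subtract 4h to convert from UTC+4).
Kira in UTC: 13:45-16:00 (subtract 4h to convert from UTC+4).
Wendy in UTC: 09:00-12:15, 13:00-15:30, 17:30-18:00 (subtract 4h to convert from UTC+4).
Priya in UTC: 10:15-13:00, 13:15-15:30 (add 3h to convert from UTC-3).
Ines in UTC: 12:30-13:30, 15:00-17:30 (subtract 4h to convert from UTC+4).
Alice ∩ Erik: 15:00-16:00, 16:15-16:45.
Alice ∩ Erik ∩ Omar: 15:00-15:30, 16:30-16:45.
Alice ∩ Erik ∩ Omar ∩ Kira: 15:00-15:30.
Alice ∩ Erik ∩ Omar ∩ Kira ∩ Wendy: 15:00-15:30.
Alice ∩ Erik ∩ Omar ∩ Kira ∩ Wendy ∩ Priya: 15:00-15:30.
Alice ∩ Erik ∩ Omar ∩ Kira ∩ Wendy ∩ Priya ∩ Ines: 15:00-15:30.
Those are the intersection windows.
That's a single block of 30 minutes.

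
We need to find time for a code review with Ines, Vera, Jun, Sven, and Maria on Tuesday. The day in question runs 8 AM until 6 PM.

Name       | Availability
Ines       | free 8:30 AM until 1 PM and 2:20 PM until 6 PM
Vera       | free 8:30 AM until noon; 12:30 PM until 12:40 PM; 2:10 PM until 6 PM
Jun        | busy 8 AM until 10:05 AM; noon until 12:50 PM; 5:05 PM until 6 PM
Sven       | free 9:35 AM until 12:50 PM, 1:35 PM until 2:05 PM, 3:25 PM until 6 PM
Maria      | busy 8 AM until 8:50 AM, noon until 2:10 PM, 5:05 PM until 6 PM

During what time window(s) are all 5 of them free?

10:05-12:00, 15:25-17:05

Ines free: 08:30-13:00, 14:20-18:00.
Vera free: 08:30-12:00, 12:30-12:40, 14:10-18:00.
Jun free: 10:05-12:00, 12:50-17:05 (invert busy blocks within the working day).
Sven free: 09:35-12:50, 13:35-14:05, 15:25-18:00.
Maria free: 08:50-12:00, 14:10-17:05 (invert busy blocks within the working day).
Ines ∩ Vera: 08:30-12:00, 12:30-12:40, 14:20-18:00.
Ines ∩ Vera ∩ Jun: 10:05-12:00, 14:20-17:05.
Ines ∩ Vera ∩ Jun ∩ Sven: 10:05-12:00, 15:25-17:05.
Ines ∩ Vera ∩ Jun ∩ Sven ∩ Maria: 10:05-12:00, 15:25-17:05.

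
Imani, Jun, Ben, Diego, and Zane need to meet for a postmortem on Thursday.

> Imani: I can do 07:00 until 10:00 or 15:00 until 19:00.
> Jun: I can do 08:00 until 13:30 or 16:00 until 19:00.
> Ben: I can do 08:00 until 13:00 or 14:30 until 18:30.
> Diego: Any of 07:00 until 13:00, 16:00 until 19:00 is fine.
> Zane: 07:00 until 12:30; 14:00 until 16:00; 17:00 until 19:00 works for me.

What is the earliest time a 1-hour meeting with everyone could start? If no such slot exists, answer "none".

Imani ∩ Jun: 08:00-10:00, 16:00-19:00.
Imani ∩ Jun ∩ Ben: 08:00-10:00, 16:00-18:30.
Imani ∩ Jun ∩ Ben ∩ Diego: 08:00-10:00, 16:00-18:30.
Imani ∩ Jun ∩ Ben ∩ Diego ∩ Zane: 08:00-10:00, 17:00-18:30.
So the common availability across everyone is 08:00-10:00, 17:00-18:30.
The first common window of at least 60 minutes is 08:00-10:00, so the earliest start is 08:00.

08:00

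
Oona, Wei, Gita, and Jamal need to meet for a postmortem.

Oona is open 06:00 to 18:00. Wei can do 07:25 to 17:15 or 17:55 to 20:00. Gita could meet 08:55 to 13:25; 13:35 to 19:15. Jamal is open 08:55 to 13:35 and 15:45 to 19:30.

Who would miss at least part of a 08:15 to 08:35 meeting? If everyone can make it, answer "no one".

Oona: free for 08:15-08:35. Wei: free for 08:15-08:35. Gita: not fully free for 08:15-08:35. Jamal: not fully free for 08:15-08:35.

Gita, Jamal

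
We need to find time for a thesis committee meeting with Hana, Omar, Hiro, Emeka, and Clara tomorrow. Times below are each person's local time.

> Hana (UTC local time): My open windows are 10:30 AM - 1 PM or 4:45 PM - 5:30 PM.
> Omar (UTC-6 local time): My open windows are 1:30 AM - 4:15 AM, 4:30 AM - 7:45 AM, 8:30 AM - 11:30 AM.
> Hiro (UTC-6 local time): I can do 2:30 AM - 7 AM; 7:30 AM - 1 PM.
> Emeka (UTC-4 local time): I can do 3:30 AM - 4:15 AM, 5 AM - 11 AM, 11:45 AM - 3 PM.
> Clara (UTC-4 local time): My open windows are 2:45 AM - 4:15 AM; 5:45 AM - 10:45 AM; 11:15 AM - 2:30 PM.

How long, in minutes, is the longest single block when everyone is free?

150

Hana in UTC: 10:30-13:00, 16:45-17:30.
Omar in UTC: 07:30-10:15, 10:30-13:45, 14:30-17:30 (add 6h to convert from UTC-6).
Hiro in UTC: 08:30-13:00, 13:30-19:00 (add 6h to convert from UTC-6).
Emeka in UTC: 07:30-08:15, 09:00-15:00, 15:45-19:00 (add 4h to convert from UTC-4).
Clara in UTC: 06:45-08:15, 09:45-14:45, 15:15-18:30 (add 4h to convert from UTC-4).
Hana ∩ Omar: 10:30-13:00, 16:45-17:30.
Hana ∩ Omar ∩ Hiro: 10:30-13:00, 16:45-17:30.
Hana ∩ Omar ∩ Hiro ∩ Emeka: 10:30-13:00, 16:45-17:30.
Hana ∩ Omar ∩ Hiro ∩ Emeka ∩ Clara: 10:30-13:00, 16:45-17:30.
So the common availability across everyone is 10:30-13:00, 16:45-17:30.
The longest is 10:30-13:00 at 150 minutes.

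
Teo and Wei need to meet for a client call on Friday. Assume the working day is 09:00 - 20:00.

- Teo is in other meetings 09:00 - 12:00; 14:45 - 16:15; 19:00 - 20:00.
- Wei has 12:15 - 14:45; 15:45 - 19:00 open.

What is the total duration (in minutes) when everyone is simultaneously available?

Teo free: 12:00-14:45, 16:15-19:00 (invert busy blocks within the working day).
Wei free: 12:15-14:45, 15:45-19:00.
Teo ∩ Wei: 12:15-14:45, 16:15-19:00.
Those are the intersection windows.
Summing the common windows: 150 + 165 = 315 minutes.

315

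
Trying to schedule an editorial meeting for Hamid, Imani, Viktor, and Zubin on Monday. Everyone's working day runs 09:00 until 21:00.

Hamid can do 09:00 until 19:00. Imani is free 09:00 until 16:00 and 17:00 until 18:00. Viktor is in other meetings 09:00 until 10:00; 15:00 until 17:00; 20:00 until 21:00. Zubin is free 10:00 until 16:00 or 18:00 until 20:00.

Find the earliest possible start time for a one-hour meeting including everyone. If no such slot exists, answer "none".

Hamid free: 09:00-19:00.
Imani free: 09:00-16:00, 17:00-18:00.
Viktor free: 10:00-15:00, 17:00-20:00 (invert busy blocks within the working day).
Zubin free: 10:00-16:00, 18:00-20:00.
Hamid ∩ Imani: 09:00-16:00, 17:00-18:00.
Hamid ∩ Imani ∩ Viktor: 10:00-15:00, 17:00-18:00.
Hamid ∩ Imani ∩ Viktor ∩ Zubin: 10:00-15:00.
The first common window of at least 60 minutes is 10:00-15:00, so the earliest start is 10:00.

10:00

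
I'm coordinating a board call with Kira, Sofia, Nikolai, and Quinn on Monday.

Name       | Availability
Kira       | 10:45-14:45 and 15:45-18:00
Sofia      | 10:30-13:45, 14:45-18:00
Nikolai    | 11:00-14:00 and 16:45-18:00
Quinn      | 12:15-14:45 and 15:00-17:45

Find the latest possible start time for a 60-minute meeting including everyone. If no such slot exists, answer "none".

Kira ∩ Sofia: 10:45-13:45, 15:45-18:00.
Kira ∩ Sofia ∩ Nikolai: 11:00-13:45, 16:45-18:00.
Kira ∩ Sofia ∩ Nikolai ∩ Quinn: 12:15-13:45, 16:45-17:45.
So the common availability across everyone is 12:15-13:45, 16:45-17:45.
The last common window of at least 60 minutes is 16:45-17:45; a 60-minute meeting can start as late as 16:45 and still end by 17:45.

16:45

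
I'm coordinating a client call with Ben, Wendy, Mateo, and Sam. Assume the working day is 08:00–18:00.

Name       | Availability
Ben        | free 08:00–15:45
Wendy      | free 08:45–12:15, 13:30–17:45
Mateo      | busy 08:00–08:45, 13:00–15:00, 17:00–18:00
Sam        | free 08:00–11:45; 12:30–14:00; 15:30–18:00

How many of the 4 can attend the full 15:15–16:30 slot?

2

Ben free: 08:00-15:45.
Wendy free: 08:45-12:15, 13:30-17:45.
Mateo free: 08:45-13:00, 15:00-17:00 (invert busy blocks within the working day).
Sam free: 08:00-11:45, 12:30-14:00, 15:30-18:00.
Wendy and Mateo can make the full 15:15-16:30 slot — that's 2.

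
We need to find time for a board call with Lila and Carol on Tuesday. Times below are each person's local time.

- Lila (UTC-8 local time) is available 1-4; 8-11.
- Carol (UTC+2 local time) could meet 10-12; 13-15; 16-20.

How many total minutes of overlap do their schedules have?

Lila in UTC: 09:00-12:00, 16:00-19:00 (add 8h to convert from UTC-8).
Carol in UTC: 08:00-10:00, 11:00-13:00, 14:00-18:00 (subtract 2h to convert from UTC+2).
Lila ∩ Carol: 09:00-10:00, 11:00-12:00, 16:00-18:00.
Summing the common windows: 60 + 60 + 120 = 240 minutes.

240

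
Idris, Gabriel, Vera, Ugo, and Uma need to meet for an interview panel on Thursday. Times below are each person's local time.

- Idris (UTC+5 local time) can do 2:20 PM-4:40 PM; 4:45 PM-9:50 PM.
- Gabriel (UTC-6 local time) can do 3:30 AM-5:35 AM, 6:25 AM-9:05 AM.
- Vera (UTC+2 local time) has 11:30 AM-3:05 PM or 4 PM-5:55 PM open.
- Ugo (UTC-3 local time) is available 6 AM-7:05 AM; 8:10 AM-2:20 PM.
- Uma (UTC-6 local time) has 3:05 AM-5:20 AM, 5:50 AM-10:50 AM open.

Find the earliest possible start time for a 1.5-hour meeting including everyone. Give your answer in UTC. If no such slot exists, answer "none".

none

Idris in UTC: 09:20-11:40, 11:45-16:50 (subtract 5h to convert from UTC+5).
Gabriel in UTC: 09:30-11:35, 12:25-15:05 (add 6h to convert from UTC-6).
Vera in UTC: 09:30-13:05, 14:00-15:55 (subtract 2h to convert from UTC+2).
Ugo in UTC: 09:00-10:05, 11:10-17:20 (add 3h to convert from UTC-3).
Uma in UTC: 09:05-11:20, 11:50-16:50 (add 6h to convert from UTC-6).
Idris ∩ Gabriel: 09:30-11:35, 12:25-15:05.
Idris ∩ Gabriel ∩ Vera: 09:30-11:35, 12:25-13:05, 14:00-15:05.
Idris ∩ Gabriel ∩ Vera ∩ Ugo: 09:30-10:05, 11:10-11:35, 12:25-13:05, 14:00-15:05.
Idris ∩ Gabriel ∩ Vera ∩ Ugo ∩ Uma: 09:30-10:05, 11:10-11:20, 12:25-13:05, 14:00-15:05.
No common window is at least 90 minutes long.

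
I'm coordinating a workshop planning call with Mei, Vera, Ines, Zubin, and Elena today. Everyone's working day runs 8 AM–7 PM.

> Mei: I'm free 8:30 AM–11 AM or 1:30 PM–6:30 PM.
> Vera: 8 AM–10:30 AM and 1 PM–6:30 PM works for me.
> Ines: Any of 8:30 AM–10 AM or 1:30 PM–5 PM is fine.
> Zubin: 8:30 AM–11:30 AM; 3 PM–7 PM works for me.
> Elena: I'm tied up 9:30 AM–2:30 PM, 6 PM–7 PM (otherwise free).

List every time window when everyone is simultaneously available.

Mei free: 08:30-11:00, 13:30-18:30.
Vera free: 08:00-10:30, 13:00-18:30.
Ines free: 08:30-10:00, 13:30-17:00.
Zubin free: 08:30-11:30, 15:00-19:00.
Elena free: 08:00-09:30, 14:30-18:00 (invert busy blocks within the working day).
Mei ∩ Vera: 08:30-10:30, 13:30-18:30.
Mei ∩ Vera ∩ Ines: 08:30-10:00, 13:30-17:00.
Mei ∩ Vera ∩ Ines ∩ Zubin: 08:30-10:00, 15:00-17:00.
Mei ∩ Vera ∩ Ines ∩ Zubin ∩ Elena: 08:30-09:30, 15:00-17:00.

08:30-09:30, 15:00-17:00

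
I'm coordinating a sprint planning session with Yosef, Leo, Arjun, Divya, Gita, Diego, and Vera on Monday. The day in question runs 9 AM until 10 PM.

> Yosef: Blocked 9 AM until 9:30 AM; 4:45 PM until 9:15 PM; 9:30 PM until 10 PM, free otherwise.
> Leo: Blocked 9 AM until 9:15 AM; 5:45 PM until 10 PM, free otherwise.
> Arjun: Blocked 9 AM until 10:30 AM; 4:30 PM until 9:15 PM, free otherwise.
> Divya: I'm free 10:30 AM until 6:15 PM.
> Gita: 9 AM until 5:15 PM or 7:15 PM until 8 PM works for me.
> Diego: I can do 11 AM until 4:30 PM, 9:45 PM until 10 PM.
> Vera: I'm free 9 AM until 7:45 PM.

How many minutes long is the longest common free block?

330

Yosef free: 09:30-16:45, 21:15-21:30 (invert busy blocks within the working day).
Leo free: 09:15-17:45 (invert busy blocks within the working day).
Arjun free: 10:30-16:30, 21:15-22:00 (invert busy blocks within the working day).
Divya free: 10:30-18:15.
Gita free: 09:00-17:15, 19:15-20:00.
Diego free: 11:00-16:30, 21:45-22:00.
Vera free: 09:00-19:45.
Yosef ∩ Leo: 09:30-16:45.
Yosef ∩ Leo ∩ Arjun: 10:30-16:30.
Yosef ∩ Leo ∩ Arjun ∩ Divya: 10:30-16:30.
Yosef ∩ Leo ∩ Arjun ∩ Divya ∩ Gita: 10:30-16:30.
Yosef ∩ Leo ∩ Arjun ∩ Divya ∩ Gita ∩ Diego: 11:00-16:30.
Yosef ∩ Leo ∩ Arjun ∩ Divya ∩ Gita ∩ Diego ∩ Vera: 11:00-16:30.
The longest is 11:00-16:30 at 330 minutes.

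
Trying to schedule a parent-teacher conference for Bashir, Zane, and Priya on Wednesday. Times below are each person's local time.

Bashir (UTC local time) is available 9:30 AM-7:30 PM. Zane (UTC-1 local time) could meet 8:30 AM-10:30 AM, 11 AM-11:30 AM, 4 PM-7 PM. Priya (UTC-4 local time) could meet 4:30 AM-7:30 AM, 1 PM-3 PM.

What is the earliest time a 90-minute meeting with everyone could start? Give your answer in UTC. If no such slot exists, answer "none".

Bashir in UTC: 09:30-19:30.
Zane in UTC: 09:30-11:30, 12:00-12:30, 17:00-20:00 (add 1h to convert from UTC-1).
Priya in UTC: 08:30-11:30, 17:00-19:00 (add 4h to convert from UTC-4).
Bashir ∩ Zane: 09:30-11:30, 12:00-12:30, 17:00-19:30.
Bashir ∩ Zane ∩ Priya: 09:30-11:30, 17:00-19:00.
The first common window of at least 90 minutes is 09:30-11:30, so the earliest start is 09:30.

09:30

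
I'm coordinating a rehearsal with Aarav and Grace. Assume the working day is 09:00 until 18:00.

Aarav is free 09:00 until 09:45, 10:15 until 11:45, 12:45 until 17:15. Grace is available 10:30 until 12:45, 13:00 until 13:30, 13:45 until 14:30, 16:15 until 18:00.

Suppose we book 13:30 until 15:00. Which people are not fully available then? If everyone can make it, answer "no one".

Grace

Aarav: free for 13:30-15:00. Grace: not fully free for 13:30-15:00.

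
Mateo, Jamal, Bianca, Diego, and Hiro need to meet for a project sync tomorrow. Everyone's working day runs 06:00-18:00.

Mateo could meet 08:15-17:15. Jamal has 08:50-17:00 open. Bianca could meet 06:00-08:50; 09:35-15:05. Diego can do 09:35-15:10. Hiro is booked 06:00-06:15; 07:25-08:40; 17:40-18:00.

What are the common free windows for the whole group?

Mateo free: 08:15-17:15.
Jamal free: 08:50-17:00.
Bianca free: 06:00-08:50, 09:35-15:05.
Diego free: 09:35-15:10.
Hiro free: 06:15-07:25, 08:40-17:40 (invert busy blocks within the working day).
Mateo ∩ Jamal: 08:50-17:00.
Mateo ∩ Jamal ∩ Bianca: 09:35-15:05.
Mateo ∩ Jamal ∩ Bianca ∩ Diego: 09:35-15:05.
Mateo ∩ Jamal ∩ Bianca ∩ Diego ∩ Hiro: 09:35-15:05.

09:35-15:05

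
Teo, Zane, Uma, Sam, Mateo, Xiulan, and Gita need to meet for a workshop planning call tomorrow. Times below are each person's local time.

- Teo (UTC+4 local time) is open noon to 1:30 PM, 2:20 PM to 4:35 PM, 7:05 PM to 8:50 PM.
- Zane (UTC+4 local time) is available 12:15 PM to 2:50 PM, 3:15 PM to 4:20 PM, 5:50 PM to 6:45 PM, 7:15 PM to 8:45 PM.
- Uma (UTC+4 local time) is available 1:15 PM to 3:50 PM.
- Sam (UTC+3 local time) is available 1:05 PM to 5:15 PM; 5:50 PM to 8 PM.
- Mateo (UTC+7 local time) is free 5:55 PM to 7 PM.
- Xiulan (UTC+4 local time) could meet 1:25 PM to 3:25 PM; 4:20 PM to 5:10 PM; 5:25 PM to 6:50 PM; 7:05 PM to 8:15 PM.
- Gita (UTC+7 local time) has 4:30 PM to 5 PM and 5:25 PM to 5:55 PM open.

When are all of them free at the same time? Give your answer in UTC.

none

Teo in UTC: 08:00-09:30, 10:20-12:35, 15:05-16:50 (subtract 4h to convert from UTC+4).
Zane in UTC: 08:15-10:50, 11:15-12:20, 13:50-14:45, 15:15-16:45 (subtract 4h to convert from UTC+4).
Uma in UTC: 09:15-11:50 (subtract 4h to convert from UTC+4).
Sam in UTC: 10:05-14:15, 14:50-17:00 (subtract 3h to convert from UTC+3).
Mateo in UTC: 10:55-12:00 (subtract 7h to convert from UTC+7).
Xiulan in UTC: 09:25-11:25, 12:20-13:10, 13:25-14:50, 15:05-16:15 (subtract 4h to convert from UTC+4).
Gita in UTC: 09:30-10:00, 10:25-10:55 (subtract 7h to convert from UTC+7).
Teo ∩ Zane: 08:15-09:30, 10:20-10:50, 11:15-12:20, 15:15-16:45.
Teo ∩ Zane ∩ Uma: 09:15-09:30, 10:20-10:50, 11:15-11:50.
Teo ∩ Zane ∩ Uma ∩ Sam: 10:20-10:50, 11:15-11:50.
Teo ∩ Zane ∩ Uma ∩ Sam ∩ Mateo: 11:15-11:50.
Teo ∩ Zane ∩ Uma ∩ Sam ∩ Mateo ∩ Xiulan: 11:15-11:25.
Teo ∩ Zane ∩ Uma ∩ Sam ∩ Mateo ∩ Xiulan ∩ Gita: ∅.
There is no time when everyone is free.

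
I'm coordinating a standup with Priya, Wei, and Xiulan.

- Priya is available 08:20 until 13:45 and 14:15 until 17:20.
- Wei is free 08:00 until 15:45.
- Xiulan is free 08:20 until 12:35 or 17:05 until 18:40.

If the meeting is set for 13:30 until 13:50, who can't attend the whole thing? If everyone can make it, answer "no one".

Priya, Xiulan

Priya: not fully free for 13:30-13:50. Wei: free for 13:30-13:50. Xiulan: not fully free for 13:30-13:50.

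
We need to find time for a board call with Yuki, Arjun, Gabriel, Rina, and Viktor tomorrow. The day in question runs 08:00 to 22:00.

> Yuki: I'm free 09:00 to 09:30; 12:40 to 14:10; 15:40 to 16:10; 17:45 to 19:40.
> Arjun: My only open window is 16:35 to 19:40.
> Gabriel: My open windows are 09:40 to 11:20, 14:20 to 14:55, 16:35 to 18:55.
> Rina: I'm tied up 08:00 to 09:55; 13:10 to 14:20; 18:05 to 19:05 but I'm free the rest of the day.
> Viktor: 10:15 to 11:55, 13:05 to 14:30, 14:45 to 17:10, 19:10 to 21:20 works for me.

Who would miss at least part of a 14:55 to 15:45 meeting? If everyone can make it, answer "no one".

Arjun, Gabriel, Yuki

Yuki free: 09:00-09:30, 12:40-14:10, 15:40-16:10, 17:45-19:40.
Arjun free: 16:35-19:40.
Gabriel free: 09:40-11:20, 14:20-14:55, 16:35-18:55.
Rina free: 09:55-13:10, 14:20-18:05, 19:05-22:00 (invert busy blocks within the working day).
Viktor free: 10:15-11:55, 13:05-14:30, 14:45-17:10, 19:10-21:20.
Yuki: not fully free for 14:55-15:45. Arjun: not fully free for 14:55-15:45. Gabriel: not fully free for 14:55-15:45. Rina: free for 14:55-15:45. Viktor: free for 14:55-15:45.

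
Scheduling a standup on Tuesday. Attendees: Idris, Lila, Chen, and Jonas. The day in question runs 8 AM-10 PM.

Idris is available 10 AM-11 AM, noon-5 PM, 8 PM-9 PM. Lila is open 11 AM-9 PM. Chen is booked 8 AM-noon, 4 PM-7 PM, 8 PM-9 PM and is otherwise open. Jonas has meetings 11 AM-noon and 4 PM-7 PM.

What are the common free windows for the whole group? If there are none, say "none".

Idris free: 10:00-11:00, 12:00-17:00, 20:00-21:00.
Lila free: 11:00-21:00.
Chen free: 12:00-16:00, 19:00-20:00, 21:00-22:00 (invert busy blocks within the working day).
Jonas free: 08:00-11:00, 12:00-16:00, 19:00-22:00 (invert busy blocks within the working day).
Idris ∩ Lila: 12:00-17:00, 20:00-21:00.
Idris ∩ Lila ∩ Chen: 12:00-16:00.
Idris ∩ Lila ∩ Chen ∩ Jonas: 12:00-16:00.

12:00-16:00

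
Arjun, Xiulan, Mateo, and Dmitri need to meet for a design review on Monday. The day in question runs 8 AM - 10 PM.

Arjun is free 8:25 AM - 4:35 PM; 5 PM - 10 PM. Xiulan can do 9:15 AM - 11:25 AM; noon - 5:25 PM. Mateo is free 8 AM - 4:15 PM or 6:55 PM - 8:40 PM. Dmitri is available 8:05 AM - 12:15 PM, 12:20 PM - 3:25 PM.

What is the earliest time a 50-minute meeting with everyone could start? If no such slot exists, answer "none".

09:15

Arjun ∩ Xiulan: 09:15-11:25, 12:00-16:35, 17:00-17:25.
Arjun ∩ Xiulan ∩ Mateo: 09:15-11:25, 12:00-16:15.
Arjun ∩ Xiulan ∩ Mateo ∩ Dmitri: 09:15-11:25, 12:00-12:15, 12:20-15:25.
The first common window of at least 50 minutes is 09:15-11:25, so the earliest start is 09:15.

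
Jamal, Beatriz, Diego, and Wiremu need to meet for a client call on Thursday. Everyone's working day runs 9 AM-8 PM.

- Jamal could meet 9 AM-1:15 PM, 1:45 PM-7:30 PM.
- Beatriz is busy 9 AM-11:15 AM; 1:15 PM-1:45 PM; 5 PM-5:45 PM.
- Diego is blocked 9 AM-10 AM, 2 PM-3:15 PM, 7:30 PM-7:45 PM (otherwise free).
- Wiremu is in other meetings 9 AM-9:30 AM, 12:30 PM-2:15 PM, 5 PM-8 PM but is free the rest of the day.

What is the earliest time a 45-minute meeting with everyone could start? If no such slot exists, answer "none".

11:15

Jamal free: 09:00-13:15, 13:45-19:30.
Beatriz free: 11:15-13:15, 13:45-17:00, 17:45-20:00 (invert busy blocks within the working day).
Diego free: 10:00-14:00, 15:15-19:30, 19:45-20:00 (invert busy blocks within the working day).
Wiremu free: 09:30-12:30, 14:15-17:00 (invert busy blocks within the working day).
Jamal ∩ Beatriz: 11:15-13:15, 13:45-17:00, 17:45-19:30.
Jamal ∩ Beatriz ∩ Diego: 11:15-13:15, 13:45-14:00, 15:15-17:00, 17:45-19:30.
Jamal ∩ Beatriz ∩ Diego ∩ Wiremu: 11:15-12:30, 15:15-17:00.
The first common window of at least 45 minutes is 11:15-12:30, so the earliest start is 11:15.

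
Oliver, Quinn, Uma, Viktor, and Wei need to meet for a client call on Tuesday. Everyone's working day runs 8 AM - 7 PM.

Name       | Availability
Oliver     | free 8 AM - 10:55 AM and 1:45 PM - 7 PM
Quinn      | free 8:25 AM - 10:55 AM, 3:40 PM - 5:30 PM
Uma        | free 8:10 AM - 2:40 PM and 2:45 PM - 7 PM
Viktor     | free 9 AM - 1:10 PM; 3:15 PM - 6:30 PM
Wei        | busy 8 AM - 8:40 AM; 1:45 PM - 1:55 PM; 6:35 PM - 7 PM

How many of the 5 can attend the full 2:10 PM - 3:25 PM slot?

Oliver free: 08:00-10:55, 13:45-19:00.
Quinn free: 08:25-10:55, 15:40-17:30.
Uma free: 08:10-14:40, 14:45-19:00.
Viktor free: 09:00-13:10, 15:15-18:30.
Wei free: 08:40-13:45, 13:55-18:35 (invert busy blocks within the working day).
Oliver and Wei can make the full 14:10-15:25 slot — that's 2.

2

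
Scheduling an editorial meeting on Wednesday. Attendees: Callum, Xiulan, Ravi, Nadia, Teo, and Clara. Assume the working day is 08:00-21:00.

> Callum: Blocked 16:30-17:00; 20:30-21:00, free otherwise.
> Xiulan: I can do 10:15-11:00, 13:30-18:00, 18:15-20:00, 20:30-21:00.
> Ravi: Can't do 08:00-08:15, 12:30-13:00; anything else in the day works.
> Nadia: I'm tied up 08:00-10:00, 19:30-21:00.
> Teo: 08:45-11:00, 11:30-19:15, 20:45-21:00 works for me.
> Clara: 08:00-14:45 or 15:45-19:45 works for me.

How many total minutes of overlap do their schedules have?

285

Callum free: 08:00-16:30, 17:00-20:30 (invert busy blocks within the working day).
Xiulan free: 10:15-11:00, 13:30-18:00, 18:15-20:00, 20:30-21:00.
Ravi free: 08:15-12:30, 13:00-21:00 (invert busy blocks within the working day).
Nadia free: 10:00-19:30 (invert busy blocks within the working day).
Teo free: 08:45-11:00, 11:30-19:15, 20:45-21:00.
Clara free: 08:00-14:45, 15:45-19:45.
Callum ∩ Xiulan: 10:15-11:00, 13:30-16:30, 17:00-18:00, 18:15-20:00.
Callum ∩ Xiulan ∩ Ravi: 10:15-11:00, 13:30-16:30, 17:00-18:00, 18:15-20:00.
Callum ∩ Xiulan ∩ Ravi ∩ Nadia: 10:15-11:00, 13:30-16:30, 17:00-18:00, 18:15-19:30.
Callum ∩ Xiulan ∩ Ravi ∩ Nadia ∩ Teo: 10:15-11:00, 13:30-16:30, 17:00-18:00, 18:15-19:15.
Callum ∩ Xiulan ∩ Ravi ∩ Nadia ∩ Teo ∩ Clara: 10:15-11:00, 13:30-14:45, 15:45-16:30, 17:00-18:00, 18:15-19:15.
So the common availability across everyone is 10:15-11:00, 13:30-14:45, 15:45-16:30, 17:00-18:00, 18:15-19:15.
Summing the common windows: 45 + 75 + 45 + 60 + 60 = 285 minutes.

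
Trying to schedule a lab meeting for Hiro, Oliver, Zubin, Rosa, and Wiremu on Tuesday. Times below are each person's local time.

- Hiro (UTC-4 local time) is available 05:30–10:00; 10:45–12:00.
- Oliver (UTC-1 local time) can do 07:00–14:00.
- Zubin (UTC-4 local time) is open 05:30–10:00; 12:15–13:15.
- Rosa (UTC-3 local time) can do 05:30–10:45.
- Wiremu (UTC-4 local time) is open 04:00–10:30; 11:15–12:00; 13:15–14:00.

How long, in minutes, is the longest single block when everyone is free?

Hiro in UTC: 09:30-14:00, 14:45-16:00 (add 4h to convert from UTC-4).
Oliver in UTC: 08:00-15:00 (add 1h to convert from UTC-1).
Zubin in UTC: 09:30-14:00, 16:15-17:15 (add 4h to convert from UTC-4).
Rosa in UTC: 08:30-13:45 (add 3h to convert from UTC-3).
Wiremu in UTC: 08:00-14:30, 15:15-16:00, 17:15-18:00 (add 4h to convert from UTC-4).
Hiro ∩ Oliver: 09:30-14:00, 14:45-15:00.
Hiro ∩ Oliver ∩ Zubin: 09:30-14:00.
Hiro ∩ Oliver ∩ Zubin ∩ Rosa: 09:30-13:45.
Hiro ∩ Oliver ∩ Zubin ∩ Rosa ∩ Wiremu: 09:30-13:45.
The longest is 09:30-13:45 at 255 minutes.

255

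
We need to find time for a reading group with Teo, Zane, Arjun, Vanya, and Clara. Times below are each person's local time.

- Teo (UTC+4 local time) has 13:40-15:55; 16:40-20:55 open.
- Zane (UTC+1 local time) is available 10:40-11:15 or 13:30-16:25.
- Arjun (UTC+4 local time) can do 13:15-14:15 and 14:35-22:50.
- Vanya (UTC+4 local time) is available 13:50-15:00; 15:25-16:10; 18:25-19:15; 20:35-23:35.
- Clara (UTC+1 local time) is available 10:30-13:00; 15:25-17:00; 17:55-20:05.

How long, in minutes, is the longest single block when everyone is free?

50

Teo in UTC: 09:40-11:55, 12:40-16:55 (subtract 4h to convert from UTC+4).
Zane in UTC: 09:40-10:15, 12:30-15:25 (subtract 1h to convert from UTC+1).
Arjun in UTC: 09:15-10:15, 10:35-18:50 (subtract 4h to convert from UTC+4).
Vanya in UTC: 09:50-11:00, 11:25-12:10, 14:25-15:15, 16:35-19:35 (subtract 4h to convert from UTC+4).
Clara in UTC: 09:30-12:00, 14:25-16:00, 16:55-19:05 (subtract 1h to convert from UTC+1).
Teo ∩ Zane: 09:40-10:15, 12:40-15:25.
Teo ∩ Zane ∩ Arjun: 09:40-10:15, 12:40-15:25.
Teo ∩ Zane ∩ Arjun ∩ Vanya: 09:50-10:15, 14:25-15:15.
Teo ∩ Zane ∩ Arjun ∩ Vanya ∩ Clara: 09:50-10:15, 14:25-15:15.
The longest is 14:25-15:15 at 50 minutes.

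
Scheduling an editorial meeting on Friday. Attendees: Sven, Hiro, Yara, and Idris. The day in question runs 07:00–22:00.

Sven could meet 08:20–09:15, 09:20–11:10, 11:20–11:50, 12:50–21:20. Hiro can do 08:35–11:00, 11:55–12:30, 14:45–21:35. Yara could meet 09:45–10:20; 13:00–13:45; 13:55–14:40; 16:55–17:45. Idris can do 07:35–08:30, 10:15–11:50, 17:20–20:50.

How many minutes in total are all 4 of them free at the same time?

Sven ∩ Hiro: 08:35-09:15, 09:20-11:00, 14:45-21:20.
Sven ∩ Hiro ∩ Yara: 09:45-10:20, 16:55-17:45.
Sven ∩ Hiro ∩ Yara ∩ Idris: 10:15-10:20, 17:20-17:45.
Summing the common windows: 5 + 25 = 30 minutes.

30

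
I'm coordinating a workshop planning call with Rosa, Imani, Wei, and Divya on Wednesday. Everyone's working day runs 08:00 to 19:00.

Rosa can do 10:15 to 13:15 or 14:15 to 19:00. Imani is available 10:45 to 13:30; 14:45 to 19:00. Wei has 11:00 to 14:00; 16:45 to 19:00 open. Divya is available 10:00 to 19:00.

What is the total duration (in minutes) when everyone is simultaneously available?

Rosa ∩ Imani: 10:45-13:15, 14:45-19:00.
Rosa ∩ Imani ∩ Wei: 11:00-13:15, 16:45-19:00.
Rosa ∩ Imani ∩ Wei ∩ Divya: 11:00-13:15, 16:45-19:00.
So the common availability across everyone is 11:00-13:15, 16:45-19:00.
Summing the common windows: 135 + 135 = 270 minutes.

270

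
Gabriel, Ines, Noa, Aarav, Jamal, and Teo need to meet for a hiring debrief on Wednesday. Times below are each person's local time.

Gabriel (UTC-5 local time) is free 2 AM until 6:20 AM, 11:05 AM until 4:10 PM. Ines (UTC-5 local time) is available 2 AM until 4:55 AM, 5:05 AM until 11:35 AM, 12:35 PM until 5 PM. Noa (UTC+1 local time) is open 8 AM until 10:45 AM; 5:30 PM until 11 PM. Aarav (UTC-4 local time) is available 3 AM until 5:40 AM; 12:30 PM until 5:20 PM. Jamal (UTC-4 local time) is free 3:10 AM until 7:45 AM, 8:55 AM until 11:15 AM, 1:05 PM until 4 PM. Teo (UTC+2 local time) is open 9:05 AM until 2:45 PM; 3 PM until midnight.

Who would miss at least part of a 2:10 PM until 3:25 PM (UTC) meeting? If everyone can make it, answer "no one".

Gabriel in UTC: 07:00-11:20, 16:05-21:10 (add 5h to convert from UTC-5).
Ines in UTC: 07:00-09:55, 10:05-16:35, 17:35-22:00 (add 5h to convert from UTC-5).
Noa in UTC: 07:00-09:45, 16:30-22:00 (subtract 1h to convert from UTC+1).
Aarav in UTC: 07:00-09:40, 16:30-21:20 (add 4h to convert from UTC-4).
Jamal in UTC: 07:10-11:45, 12:55-15:15, 17:05-20:00 (add 4h to convert from UTC-4).
Teo in UTC: 07:05-12:45, 13:00-22:00 (subtract 2h to convert from UTC+2).
Gabriel: not fully free for 14:10-15:25. Ines: free for 14:10-15:25. Noa: not fully free for 14:10-15:25. Aarav: not fully free for 14:10-15:25. Jamal: not fully free for 14:10-15:25. Teo: free for 14:10-15:25.

Aarav, Gabriel, Jamal, Noa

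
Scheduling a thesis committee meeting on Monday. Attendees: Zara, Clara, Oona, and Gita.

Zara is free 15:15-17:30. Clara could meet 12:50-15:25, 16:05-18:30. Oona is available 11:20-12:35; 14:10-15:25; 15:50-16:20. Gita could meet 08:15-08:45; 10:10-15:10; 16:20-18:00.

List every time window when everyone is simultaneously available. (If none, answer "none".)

Zara ∩ Clara: 15:15-15:25, 16:05-17:30.
Zara ∩ Clara ∩ Oona: 15:15-15:25, 16:05-16:20.
Zara ∩ Clara ∩ Oona ∩ Gita: ∅.
There is no time when everyone is free.

none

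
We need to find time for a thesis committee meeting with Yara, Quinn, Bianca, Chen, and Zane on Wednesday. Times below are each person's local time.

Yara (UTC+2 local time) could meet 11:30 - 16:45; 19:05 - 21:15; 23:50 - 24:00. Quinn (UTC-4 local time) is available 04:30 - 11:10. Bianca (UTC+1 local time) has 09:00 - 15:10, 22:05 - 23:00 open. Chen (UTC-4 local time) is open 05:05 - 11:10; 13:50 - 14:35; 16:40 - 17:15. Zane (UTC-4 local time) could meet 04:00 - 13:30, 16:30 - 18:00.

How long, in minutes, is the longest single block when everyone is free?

280

Yara in UTC: 09:30-14:45, 17:05-19:15, 21:50-22:00 (subtract 2h to convert from UTC+2).
Quinn in UTC: 08:30-15:10 (add 4h to convert from UTC-4).
Bianca in UTC: 08:00-14:10, 21:05-22:00 (subtract 1h to convert from UTC+1).
Chen in UTC: 09:05-15:10, 17:50-18:35, 20:40-21:15 (add 4h to convert from UTC-4).
Zane in UTC: 08:00-17:30, 20:30-22:00 (add 4h to convert from UTC-4).
Yara ∩ Quinn: 09:30-14:45.
Yara ∩ Quinn ∩ Bianca: 09:30-14:10.
Yara ∩ Quinn ∩ Bianca ∩ Chen: 09:30-14:10.
Yara ∩ Quinn ∩ Bianca ∩ Chen ∩ Zane: 09:30-14:10.
The longest is 09:30-14:10 at 280 minutes.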